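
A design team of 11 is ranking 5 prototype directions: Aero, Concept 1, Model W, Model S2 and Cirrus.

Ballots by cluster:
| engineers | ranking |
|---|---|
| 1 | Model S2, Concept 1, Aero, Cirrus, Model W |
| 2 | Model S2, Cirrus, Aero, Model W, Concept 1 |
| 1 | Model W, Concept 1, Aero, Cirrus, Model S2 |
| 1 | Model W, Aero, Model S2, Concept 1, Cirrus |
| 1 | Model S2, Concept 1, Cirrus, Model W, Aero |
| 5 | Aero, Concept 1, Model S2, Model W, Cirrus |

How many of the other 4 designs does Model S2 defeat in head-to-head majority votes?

2

Model S2 against each rival (11 engineers):
Model S2 vs Aero: 1+2+1 = 4 for Model S2, 7 for Aero — Aero by 7–4.
Model S2 vs Concept 1: Concept 1, 6–5.
Model S2 vs Model W: Model S2 wins 9–2.
Model S2 vs Cirrus: Model S2, 10–1.
Model S2 beats Model W, Cirrus; loses to Aero, Concept 1 — 2 pairwise wins.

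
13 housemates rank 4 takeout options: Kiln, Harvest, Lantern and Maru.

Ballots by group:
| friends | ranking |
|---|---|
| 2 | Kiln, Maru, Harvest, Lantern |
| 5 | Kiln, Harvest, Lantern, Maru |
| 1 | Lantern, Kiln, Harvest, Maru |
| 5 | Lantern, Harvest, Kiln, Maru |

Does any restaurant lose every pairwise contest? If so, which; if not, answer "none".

Head-to-head results (13 friends):
Kiln vs Harvest: Kiln is ranked higher on 2+5+1 = 8 ballots, Harvest on 5. Kiln wins 8–5.
Kiln vs Lantern: Kiln is ranked higher on 2+5 = 7 ballots, Lantern on 6. Kiln wins 7–6.
Kiln vs Maru: 2+5+1+5 = 13 for Kiln, 0 for Maru — Kiln by 13–0.
Harvest vs Lantern: 2+5 = 7 for Harvest, 6 for Lantern — Harvest by 7–6.
Harvest vs Maru: Harvest wins 11–2.
Lantern vs Maru: 5+1+5 = 11 for Lantern, 2 for Maru — Lantern by 11–2.
Maru loses to every other restaurant — it is the Condorcet loser.

Maru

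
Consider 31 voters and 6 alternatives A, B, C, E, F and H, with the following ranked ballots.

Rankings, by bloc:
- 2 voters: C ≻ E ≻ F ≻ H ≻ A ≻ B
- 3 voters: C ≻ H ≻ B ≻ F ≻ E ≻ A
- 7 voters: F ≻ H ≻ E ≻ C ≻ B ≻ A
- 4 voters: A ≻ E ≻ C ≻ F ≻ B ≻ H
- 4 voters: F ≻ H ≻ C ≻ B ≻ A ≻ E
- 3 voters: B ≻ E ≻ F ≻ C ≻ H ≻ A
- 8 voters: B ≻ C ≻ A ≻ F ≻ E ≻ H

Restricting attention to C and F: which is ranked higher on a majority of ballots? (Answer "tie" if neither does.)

C

Ballots ranking C above F: 2 + 3 + 4 + 8 = 17.
Ballots ranking F above C: 31 − 17 = 14.
C wins the head-to-head 17–14.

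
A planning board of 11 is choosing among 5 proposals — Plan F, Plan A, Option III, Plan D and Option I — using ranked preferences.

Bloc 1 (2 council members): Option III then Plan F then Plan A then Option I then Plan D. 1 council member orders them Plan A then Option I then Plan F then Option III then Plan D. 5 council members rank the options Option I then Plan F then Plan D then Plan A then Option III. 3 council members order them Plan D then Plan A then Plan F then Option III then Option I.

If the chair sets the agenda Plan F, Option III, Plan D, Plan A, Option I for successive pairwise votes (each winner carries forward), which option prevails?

Option I

Round 1: Plan F vs Option III — 9–2, Plan F advances.
Round 2: Plan F vs Plan D — 8–3, Plan F advances.
Round 3: Plan F vs Plan A — 7–4, Plan F advances.
Round 4: Plan F vs Option I — 5–6, Option I advances.
Option I survives the agenda.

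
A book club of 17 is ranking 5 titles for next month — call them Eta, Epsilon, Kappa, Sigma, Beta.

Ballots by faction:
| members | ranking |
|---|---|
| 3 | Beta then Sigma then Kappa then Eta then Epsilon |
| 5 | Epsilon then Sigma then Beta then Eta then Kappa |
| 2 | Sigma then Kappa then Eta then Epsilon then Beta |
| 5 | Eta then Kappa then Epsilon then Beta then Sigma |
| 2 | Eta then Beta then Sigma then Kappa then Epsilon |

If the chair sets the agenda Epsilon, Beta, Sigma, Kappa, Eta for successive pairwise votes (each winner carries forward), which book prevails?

Eta

Round 1: Epsilon vs Beta — 12–5, Epsilon advances.
Round 2: Epsilon vs Sigma — 10–7, Epsilon advances.
Round 3: Epsilon vs Kappa — 5–12, Kappa advances.
Round 4: Kappa vs Eta — 5–12, Eta advances.
The agenda winner is Eta.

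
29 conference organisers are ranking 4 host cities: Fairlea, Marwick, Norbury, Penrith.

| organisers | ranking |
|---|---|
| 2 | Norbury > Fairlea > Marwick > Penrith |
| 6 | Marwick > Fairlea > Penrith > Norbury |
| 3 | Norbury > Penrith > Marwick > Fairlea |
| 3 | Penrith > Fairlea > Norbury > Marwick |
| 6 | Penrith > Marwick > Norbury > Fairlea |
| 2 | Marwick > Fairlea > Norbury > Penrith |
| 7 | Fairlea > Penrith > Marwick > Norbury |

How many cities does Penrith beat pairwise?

2

Penrith against each rival (29 organisers):
Penrith vs Fairlea: Penrith is ranked higher on 3+3+6 = 12 ballots, Fairlea on 17. Fairlea wins 17–12.
Penrith vs Marwick: Penrith is ranked higher on 3+3+6+7 = 19 ballots, Marwick on 10. Penrith wins 19–10.
Penrith vs Norbury: Penrith wins 22–7.
Penrith beats Marwick, Norbury; loses to Fairlea — 2 pairwise wins.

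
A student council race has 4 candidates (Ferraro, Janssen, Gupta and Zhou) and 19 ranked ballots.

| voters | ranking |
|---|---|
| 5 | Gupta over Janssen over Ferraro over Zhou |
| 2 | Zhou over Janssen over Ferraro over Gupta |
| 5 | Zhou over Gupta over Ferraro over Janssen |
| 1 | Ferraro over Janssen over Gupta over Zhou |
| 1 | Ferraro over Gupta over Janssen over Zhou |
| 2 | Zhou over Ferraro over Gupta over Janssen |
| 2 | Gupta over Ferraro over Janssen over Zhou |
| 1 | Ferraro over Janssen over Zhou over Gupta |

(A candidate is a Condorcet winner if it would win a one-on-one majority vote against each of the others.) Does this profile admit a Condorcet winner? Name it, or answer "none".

Pairwise majorities:
Ferraro–Janssen: Ferraro 12–7.
Ferraro–Gupta: Gupta 12–7.
Ferraro–Zhou: Ferraro 10–9.
Janssen vs Gupta: Gupta wins 15–4.
Janssen vs Zhou: Janssen, 10–9.
Gupta–Zhou: Zhou 10–9.
Each candidate drops at least one matchup (Ferraro loses to Gupta; Janssen loses to Ferraro; Gupta loses to Zhou; Zhou loses to Ferraro); the cycle Ferraro > Zhou > Gupta > Ferraro rules out a Condorcet winner.

none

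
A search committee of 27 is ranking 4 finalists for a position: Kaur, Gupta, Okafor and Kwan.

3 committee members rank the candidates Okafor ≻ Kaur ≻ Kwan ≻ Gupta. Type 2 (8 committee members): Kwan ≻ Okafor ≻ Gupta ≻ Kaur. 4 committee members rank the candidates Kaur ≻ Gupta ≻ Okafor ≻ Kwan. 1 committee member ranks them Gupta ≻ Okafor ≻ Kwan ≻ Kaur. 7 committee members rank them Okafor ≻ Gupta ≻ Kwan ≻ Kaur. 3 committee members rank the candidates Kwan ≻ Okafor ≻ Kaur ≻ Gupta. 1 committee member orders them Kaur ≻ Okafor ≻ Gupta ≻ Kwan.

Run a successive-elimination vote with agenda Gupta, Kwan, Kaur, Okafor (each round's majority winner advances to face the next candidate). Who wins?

Round 1: Gupta vs Kwan — 13–14, Kwan advances.
Round 2: Kwan vs Kaur — 19–8, Kwan advances.
Round 3: Kwan vs Okafor — 11–16, Okafor advances.
Okafor survives the agenda.

Okafor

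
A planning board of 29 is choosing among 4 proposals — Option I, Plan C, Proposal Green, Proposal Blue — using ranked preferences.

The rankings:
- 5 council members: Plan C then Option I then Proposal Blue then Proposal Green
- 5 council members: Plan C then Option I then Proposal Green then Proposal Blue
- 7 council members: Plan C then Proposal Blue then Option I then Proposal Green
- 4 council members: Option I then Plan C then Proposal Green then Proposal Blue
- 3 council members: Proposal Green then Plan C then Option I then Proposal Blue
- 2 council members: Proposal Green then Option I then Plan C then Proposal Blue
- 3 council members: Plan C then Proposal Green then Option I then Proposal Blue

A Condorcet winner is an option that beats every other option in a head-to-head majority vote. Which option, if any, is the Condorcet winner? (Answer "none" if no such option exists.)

Check each pair by majority over 29 ballots:
Option I vs Plan C: Plan C, 23–6.
Option I vs Proposal Green: Option I, 21–8.
Option I vs Proposal Blue: Option I wins 22–7.
Plan C vs Proposal Green: Plan C, 24–5.
Plan C–Proposal Blue: Plan C 29–0.
Proposal Green vs Proposal Blue: Proposal Green, 17–12.
Plan C beats each of Option I, Proposal Green, Proposal Blue — Plan C is the Condorcet winner.

Plan C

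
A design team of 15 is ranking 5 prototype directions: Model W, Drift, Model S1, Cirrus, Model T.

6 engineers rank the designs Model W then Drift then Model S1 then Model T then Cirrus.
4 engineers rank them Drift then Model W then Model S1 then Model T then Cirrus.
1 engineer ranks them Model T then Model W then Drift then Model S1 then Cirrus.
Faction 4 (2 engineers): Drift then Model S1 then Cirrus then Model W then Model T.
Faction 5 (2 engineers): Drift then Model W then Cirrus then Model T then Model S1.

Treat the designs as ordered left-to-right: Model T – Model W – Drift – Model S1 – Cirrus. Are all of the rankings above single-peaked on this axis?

Axis positions: Model T=1, Model W=2, Drift=3, Model S1=4, Cirrus=5.
Faction 1 (peak Model W at position 2): ranking walks positions 2-3-4-1-5, expanding outward from the peak — single-peaked.
Faction 2 (peak Drift at position 3): ranking walks positions 3-2-4-1-5, expanding outward from the peak — single-peaked.
Faction 3 (peak Model T at position 1): ranking walks positions 1-2-3-4-5, expanding outward from the peak — single-peaked.
Faction 4 (peak Drift at position 3): ranking walks positions 3-4-5-2-1, expanding outward from the peak — single-peaked.
Faction 5: ranking walks positions 3-2-5-1-4; Cirrus is ranked above Model S1 even though Model S1 lies between Cirrus and the peak Drift on the axis — preferences dip and rise again. Not single-peaked.
Faction 5 violates single-peakedness, so the profile is not single-peaked on this axis.

no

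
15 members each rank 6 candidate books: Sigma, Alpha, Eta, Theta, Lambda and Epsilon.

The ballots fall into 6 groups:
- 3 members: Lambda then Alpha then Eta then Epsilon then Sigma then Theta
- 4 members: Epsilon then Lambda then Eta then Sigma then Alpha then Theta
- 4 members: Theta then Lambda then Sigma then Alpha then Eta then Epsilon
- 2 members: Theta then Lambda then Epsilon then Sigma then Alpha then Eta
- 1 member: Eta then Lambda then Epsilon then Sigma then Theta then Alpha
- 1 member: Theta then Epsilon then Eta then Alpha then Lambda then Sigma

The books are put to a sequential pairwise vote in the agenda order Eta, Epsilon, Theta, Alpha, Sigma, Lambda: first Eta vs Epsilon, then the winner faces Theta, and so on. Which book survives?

Round 1: Eta vs Epsilon — 8–7, Eta advances.
Round 2: Eta vs Theta — 8–7, Eta advances.
Round 3: Eta vs Alpha — 6–9, Alpha advances.
Round 4: Alpha vs Sigma — 4–11, Sigma advances.
Round 5: Sigma vs Lambda — 0–15, Lambda advances.
The agenda winner is Lambda.

Lambda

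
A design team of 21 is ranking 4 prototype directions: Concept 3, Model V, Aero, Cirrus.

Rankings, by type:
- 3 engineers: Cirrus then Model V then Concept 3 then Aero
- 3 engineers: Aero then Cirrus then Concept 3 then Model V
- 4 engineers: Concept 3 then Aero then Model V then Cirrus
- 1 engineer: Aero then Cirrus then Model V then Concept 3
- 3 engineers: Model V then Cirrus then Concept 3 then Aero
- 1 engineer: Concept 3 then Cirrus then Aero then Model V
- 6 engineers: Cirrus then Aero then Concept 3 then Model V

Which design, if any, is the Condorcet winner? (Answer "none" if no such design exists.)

Cirrus

Head-to-head results (21 engineers):
Concept 3 vs Model V: Concept 3 is ranked higher on 3+4+1+6 = 14 ballots, Model V on 7. Concept 3 wins 14–7.
Concept 3 vs Aero: 3+4+3+1 = 11 for Concept 3, 10 for Aero — Concept 3 by 11–10.
Concept 3 vs Cirrus: 4+1 = 5 for Concept 3, 16 for Cirrus — Cirrus by 16–5.
Model V–Aero: Aero 15–6.
Model V vs Cirrus: Cirrus wins 14–7.
Aero vs Cirrus: Cirrus wins 13–8.
Cirrus defeats every rival head-to-head and is the Condorcet winner.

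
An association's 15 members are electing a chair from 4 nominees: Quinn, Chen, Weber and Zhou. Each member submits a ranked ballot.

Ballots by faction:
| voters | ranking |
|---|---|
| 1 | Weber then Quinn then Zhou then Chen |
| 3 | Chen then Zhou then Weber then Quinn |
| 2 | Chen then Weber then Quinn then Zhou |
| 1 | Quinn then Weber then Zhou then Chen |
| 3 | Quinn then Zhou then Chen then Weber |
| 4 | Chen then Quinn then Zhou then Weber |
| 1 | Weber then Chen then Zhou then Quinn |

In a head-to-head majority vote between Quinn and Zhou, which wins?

Quinn

Ballots ranking Quinn above Zhou: 1 + 2 + 1 + 3 + 4 = 11.
Ballots ranking Zhou above Quinn: 15 − 11 = 4.
Quinn wins the head-to-head 11–4.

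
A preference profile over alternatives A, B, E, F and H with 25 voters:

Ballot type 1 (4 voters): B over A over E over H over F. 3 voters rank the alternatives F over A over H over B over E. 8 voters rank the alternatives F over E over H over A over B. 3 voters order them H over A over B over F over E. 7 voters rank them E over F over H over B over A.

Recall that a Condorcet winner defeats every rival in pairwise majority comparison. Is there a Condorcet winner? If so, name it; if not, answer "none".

F

Check each pair by majority over 25 ballots:
A vs B: 3+8+3 = 14 for A, 11 for B — A by 14–11.
A vs E: 10 to 15, E.
A vs F: 4+3 = 7 for A, 18 for F — F by 18–7.
A vs H: 7 to 18, H.
B vs E: B preferred on 4+3+3 = 10 ballots; E wins 15–10.
B vs F: 7 to 18, F.
B vs H: 4 to 21, H.
E vs F: 4+7 = 11 for E, 14 for F — F by 14–11.
E vs H: E preferred on 4+8+7 = 19 ballots; E wins 19–6.
F vs H: F is ranked higher on 3+8+7 = 18 ballots, H on 7. F wins 18–7.
Only F has no losses; F is the Condorcet winner.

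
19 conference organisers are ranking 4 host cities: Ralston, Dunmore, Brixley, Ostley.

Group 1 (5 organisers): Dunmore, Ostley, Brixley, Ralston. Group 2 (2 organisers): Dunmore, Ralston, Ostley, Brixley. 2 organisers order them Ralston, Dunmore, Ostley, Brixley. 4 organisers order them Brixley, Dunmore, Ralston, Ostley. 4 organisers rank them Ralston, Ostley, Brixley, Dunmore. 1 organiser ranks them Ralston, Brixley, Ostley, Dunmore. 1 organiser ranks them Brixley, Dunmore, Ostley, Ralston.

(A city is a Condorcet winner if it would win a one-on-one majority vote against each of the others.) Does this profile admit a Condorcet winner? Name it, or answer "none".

none

Head-to-head results (19 organisers):
Ralston–Dunmore: Dunmore 12–7.
Ralston vs Brixley: Brixley wins 10–9.
Ralston vs Ostley: Ralston wins 13–6.
Dunmore vs Brixley: Brixley, 10–9.
Dunmore–Ostley: Dunmore 14–5.
Brixley vs Ostley: Ostley, 13–6.
Every city loses at least once (Ralston loses to Dunmore; Dunmore loses to Brixley; Brixley loses to Ostley; Ostley loses to Ralston). The majority relation contains the cycle Ralston beats Ostley beats Brixley beats Ralston, so there is no Condorcet winner.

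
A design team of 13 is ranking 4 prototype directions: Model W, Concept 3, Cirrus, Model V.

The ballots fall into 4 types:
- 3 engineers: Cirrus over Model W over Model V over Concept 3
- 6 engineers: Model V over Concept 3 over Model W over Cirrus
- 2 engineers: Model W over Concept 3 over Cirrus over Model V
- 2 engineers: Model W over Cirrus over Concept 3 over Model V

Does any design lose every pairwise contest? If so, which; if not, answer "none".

Pairwise majorities:
Model W vs Concept 3: 3+2+2 = 7 for Model W, 6 for Concept 3 — Model W by 7–6.
Model W vs Cirrus: Model W is ranked higher on 6+2+2 = 10 ballots, Cirrus on 3. Model W wins 10–3.
Model W vs Model V: Model W preferred on 3+2+2 = 7 ballots; Model W wins 7–6.
Concept 3 vs Cirrus: Concept 3 is ranked higher on 6+2 = 8 ballots, Cirrus on 5. Concept 3 wins 8–5.
Concept 3–Model V: Model V 9–4.
Cirrus vs Model V: 7 to 6, Cirrus.
Each design has at least one pairwise win (Model W beats Concept 3; Concept 3 beats Cirrus; Cirrus beats Model V; Model V beats Concept 3) — no Condorcet loser.

none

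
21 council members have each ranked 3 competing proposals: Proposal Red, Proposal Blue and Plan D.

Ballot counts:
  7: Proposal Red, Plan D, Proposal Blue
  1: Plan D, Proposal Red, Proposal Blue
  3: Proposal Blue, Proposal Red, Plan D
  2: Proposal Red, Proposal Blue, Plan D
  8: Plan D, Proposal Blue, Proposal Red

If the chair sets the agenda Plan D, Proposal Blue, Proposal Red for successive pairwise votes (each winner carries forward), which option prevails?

Proposal Red

Round 1: Plan D vs Proposal Blue — 16–5, Plan D advances.
Round 2: Plan D vs Proposal Red — 9–12, Proposal Red advances.
Proposal Red survives the agenda.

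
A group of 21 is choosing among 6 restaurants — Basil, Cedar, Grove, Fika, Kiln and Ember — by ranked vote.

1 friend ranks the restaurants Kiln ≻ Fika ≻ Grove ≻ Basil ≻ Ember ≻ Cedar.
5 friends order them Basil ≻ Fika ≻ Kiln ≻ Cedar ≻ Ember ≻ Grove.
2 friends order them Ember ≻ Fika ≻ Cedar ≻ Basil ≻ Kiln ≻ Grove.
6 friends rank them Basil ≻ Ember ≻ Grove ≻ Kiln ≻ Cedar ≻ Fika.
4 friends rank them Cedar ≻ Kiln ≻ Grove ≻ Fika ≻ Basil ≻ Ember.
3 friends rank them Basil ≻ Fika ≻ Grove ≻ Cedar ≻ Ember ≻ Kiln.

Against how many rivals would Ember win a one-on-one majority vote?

2

Ember against each rival (21 friends):
Ember vs Basil: 2 for Ember, 19 for Basil — Basil by 19–2.
Ember vs Cedar: 1+2+6 = 9 for Ember, 12 for Cedar — Cedar by 12–9.
Ember vs Grove: 5+2+6 = 13 for Ember, 8 for Grove — Ember by 13–8.
Ember vs Fika: Ember preferred on 2+6 = 8 ballots; Fika wins 13–8.
Ember vs Kiln: Ember is ranked higher on 2+6+3 = 11 ballots, Kiln on 10. Ember wins 11–10.
Ember beats Grove, Kiln; loses to Basil, Cedar, Fika — 2 pairwise wins.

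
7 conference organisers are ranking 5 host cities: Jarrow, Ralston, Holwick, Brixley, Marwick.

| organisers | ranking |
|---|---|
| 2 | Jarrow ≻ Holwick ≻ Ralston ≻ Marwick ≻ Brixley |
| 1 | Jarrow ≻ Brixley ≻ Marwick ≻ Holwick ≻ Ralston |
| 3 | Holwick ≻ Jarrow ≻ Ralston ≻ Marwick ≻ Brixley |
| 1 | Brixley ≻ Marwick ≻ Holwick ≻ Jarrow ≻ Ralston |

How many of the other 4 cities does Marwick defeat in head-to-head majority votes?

Marwick against each rival (7 organisers):
Marwick–Jarrow: Jarrow 6–1.
Marwick vs Ralston: 2 to 5, Ralston.
Marwick–Holwick: Holwick 5–2.
Marwick vs Brixley: Marwick, 5–2.
Marwick beats Brixley; loses to Jarrow, Ralston, Holwick — 1 pairwise win.

1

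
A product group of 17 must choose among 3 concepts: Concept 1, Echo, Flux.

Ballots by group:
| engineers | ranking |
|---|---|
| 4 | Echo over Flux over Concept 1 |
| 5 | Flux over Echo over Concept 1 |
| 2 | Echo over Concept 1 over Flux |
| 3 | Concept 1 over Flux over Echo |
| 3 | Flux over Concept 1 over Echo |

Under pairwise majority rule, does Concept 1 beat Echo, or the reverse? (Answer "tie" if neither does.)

Ballots ranking Concept 1 above Echo: 3 + 3 = 6.
Ballots ranking Echo above Concept 1: 17 − 6 = 11.
Echo wins the head-to-head 11–6.

Echo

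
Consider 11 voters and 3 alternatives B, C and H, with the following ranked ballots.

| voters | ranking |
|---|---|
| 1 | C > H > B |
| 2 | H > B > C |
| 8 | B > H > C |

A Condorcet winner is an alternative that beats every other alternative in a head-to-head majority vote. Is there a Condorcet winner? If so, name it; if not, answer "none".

B

Check each pair by majority over 11 ballots:
B vs C: B, 10–1.
B vs H: B, 8–3.
C–H: H 10–1.
B wins every pairwise contest, so B is the Condorcet winner.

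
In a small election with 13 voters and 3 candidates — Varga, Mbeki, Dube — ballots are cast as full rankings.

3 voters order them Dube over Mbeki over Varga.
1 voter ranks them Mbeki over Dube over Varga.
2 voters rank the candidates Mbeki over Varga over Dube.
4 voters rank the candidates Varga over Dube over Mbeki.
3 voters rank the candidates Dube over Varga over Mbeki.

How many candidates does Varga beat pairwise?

1

Varga against each rival (13 voters):
Varga–Mbeki: Varga 7–6.
Varga vs Dube: Varga preferred on 2+4 = 6 ballots; Dube wins 7–6.
Varga beats Mbeki; loses to Dube — 1 pairwise win.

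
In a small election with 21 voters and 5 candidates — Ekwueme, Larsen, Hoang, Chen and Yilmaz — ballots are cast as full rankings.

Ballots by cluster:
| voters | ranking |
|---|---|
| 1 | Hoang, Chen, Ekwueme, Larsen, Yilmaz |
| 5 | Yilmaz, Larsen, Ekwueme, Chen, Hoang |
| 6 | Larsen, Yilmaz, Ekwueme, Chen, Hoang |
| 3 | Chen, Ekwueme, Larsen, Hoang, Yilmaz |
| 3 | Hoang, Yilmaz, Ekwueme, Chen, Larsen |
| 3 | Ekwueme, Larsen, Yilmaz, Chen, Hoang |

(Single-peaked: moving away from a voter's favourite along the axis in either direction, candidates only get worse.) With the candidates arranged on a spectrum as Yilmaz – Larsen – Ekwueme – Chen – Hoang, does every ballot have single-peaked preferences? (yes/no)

no

Axis positions: Yilmaz=1, Larsen=2, Ekwueme=3, Chen=4, Hoang=5.
Cluster 1 (peak Hoang at position 5): ranking walks positions 5-4-3-2-1, expanding outward from the peak — single-peaked.
Cluster 2 (peak Yilmaz at position 1): ranking walks positions 1-2-3-4-5, expanding outward from the peak — single-peaked.
Cluster 3 (peak Larsen at position 2): ranking walks positions 2-1-3-4-5, expanding outward from the peak — single-peaked.
Cluster 4 (peak Chen at position 4): ranking walks positions 4-3-2-5-1, expanding outward from the peak — single-peaked.
Cluster 5: ranking walks positions 5-1-3-4-2; Yilmaz is ranked above Chen even though Chen lies between Yilmaz and the peak Hoang on the axis — preferences dip and rise again. Not single-peaked.
Cluster 6 (peak Ekwueme at position 3): ranking walks positions 3-2-1-4-5, expanding outward from the peak — single-peaked.
Cluster 5 violates single-peakedness, so the profile is not single-peaked on this axis.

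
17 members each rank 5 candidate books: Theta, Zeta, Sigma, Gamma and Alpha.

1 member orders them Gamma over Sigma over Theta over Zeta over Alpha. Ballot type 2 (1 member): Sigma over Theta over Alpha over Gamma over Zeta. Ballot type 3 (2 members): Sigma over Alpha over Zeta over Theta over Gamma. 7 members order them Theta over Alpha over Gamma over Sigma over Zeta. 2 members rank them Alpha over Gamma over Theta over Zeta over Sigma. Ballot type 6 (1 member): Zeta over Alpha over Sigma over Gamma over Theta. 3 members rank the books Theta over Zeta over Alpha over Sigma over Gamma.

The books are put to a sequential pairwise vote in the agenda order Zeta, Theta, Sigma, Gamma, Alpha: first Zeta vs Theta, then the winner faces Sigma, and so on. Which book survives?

Round 1: Zeta vs Theta — 3–14, Theta advances.
Round 2: Theta vs Sigma — 12–5, Theta advances.
Round 3: Theta vs Gamma — 13–4, Theta advances.
Round 4: Theta vs Alpha — 12–5, Theta advances.
Theta survives the agenda.

Theta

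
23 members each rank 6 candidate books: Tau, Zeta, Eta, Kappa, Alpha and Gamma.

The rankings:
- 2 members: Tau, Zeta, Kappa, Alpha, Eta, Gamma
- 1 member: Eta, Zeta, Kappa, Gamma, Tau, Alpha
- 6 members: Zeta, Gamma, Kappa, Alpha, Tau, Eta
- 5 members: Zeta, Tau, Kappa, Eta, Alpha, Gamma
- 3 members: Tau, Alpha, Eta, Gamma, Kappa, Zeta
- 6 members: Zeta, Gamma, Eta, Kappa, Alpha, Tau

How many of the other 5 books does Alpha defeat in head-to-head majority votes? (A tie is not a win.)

1

Alpha against each rival (23 members):
Alpha–Tau: Alpha 12–11.
Alpha vs Zeta: Alpha preferred on 3 ballots; Zeta wins 20–3.
Alpha vs Eta: Alpha preferred on 2+6+3 = 11 ballots; Eta wins 12–11.
Alpha vs Kappa: 3 for Alpha, 20 for Kappa — Kappa by 20–3.
Alpha vs Gamma: Alpha is ranked higher on 2+5+3 = 10 ballots, Gamma on 13. Gamma wins 13–10.
Alpha beats Tau; loses to Zeta, Eta, Kappa, Gamma — 1 pairwise win.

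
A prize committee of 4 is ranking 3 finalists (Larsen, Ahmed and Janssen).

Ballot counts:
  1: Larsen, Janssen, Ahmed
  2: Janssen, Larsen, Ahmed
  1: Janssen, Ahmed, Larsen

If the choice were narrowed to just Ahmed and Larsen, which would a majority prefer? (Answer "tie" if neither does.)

Larsen

Ballots ranking Ahmed above Larsen: 1.
Ballots ranking Larsen above Ahmed: 4 − 1 = 3.
Larsen wins the head-to-head 3–1.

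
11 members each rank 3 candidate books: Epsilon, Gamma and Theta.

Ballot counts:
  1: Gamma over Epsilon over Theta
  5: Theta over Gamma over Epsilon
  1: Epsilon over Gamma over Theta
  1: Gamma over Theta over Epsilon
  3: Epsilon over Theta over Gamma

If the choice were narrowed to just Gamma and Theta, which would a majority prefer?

Theta

Ballots ranking Gamma above Theta: 1 + 1 + 1 = 3.
Ballots ranking Theta above Gamma: 11 − 3 = 8.
Theta wins the head-to-head 8–3.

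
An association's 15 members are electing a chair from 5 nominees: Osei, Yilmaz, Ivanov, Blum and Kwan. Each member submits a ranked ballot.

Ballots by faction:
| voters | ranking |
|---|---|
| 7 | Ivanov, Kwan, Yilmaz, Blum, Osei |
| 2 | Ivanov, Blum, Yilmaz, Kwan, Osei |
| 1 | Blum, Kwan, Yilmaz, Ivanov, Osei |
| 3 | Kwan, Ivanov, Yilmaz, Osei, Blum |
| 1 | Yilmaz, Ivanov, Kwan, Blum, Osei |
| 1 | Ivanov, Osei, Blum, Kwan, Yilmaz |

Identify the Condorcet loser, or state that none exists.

Head-to-head results (15 voters):
Osei–Yilmaz: Yilmaz 14–1.
Osei vs Ivanov: Ivanov, 15–0.
Osei vs Blum: 4 to 11, Blum.
Osei vs Kwan: Kwan wins 14–1.
Yilmaz vs Ivanov: 1+1 = 2 for Yilmaz, 13 for Ivanov — Ivanov by 13–2.
Yilmaz vs Blum: Yilmaz wins 11–4.
Yilmaz vs Kwan: 2+1 = 3 for Yilmaz, 12 for Kwan — Kwan by 12–3.
Ivanov vs Blum: Ivanov preferred on 7+2+3+1+1 = 14 ballots; Ivanov wins 14–1.
Ivanov vs Kwan: Ivanov preferred on 7+2+1+1 = 11 ballots; Ivanov wins 11–4.
Blum vs Kwan: Kwan wins 11–4.
Only Osei has no wins; Osei is the Condorcet loser.

Osei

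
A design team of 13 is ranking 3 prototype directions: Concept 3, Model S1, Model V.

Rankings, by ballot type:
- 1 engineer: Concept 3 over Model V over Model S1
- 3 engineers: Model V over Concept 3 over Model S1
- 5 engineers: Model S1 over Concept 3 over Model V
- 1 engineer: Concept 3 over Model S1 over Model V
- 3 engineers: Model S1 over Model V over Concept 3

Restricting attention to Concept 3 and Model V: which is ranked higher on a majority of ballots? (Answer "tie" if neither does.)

Ballots ranking Concept 3 above Model V: 1 + 5 + 1 = 7.
Ballots ranking Model V above Concept 3: 13 − 7 = 6.
Concept 3 wins the head-to-head 7–6.

Concept 3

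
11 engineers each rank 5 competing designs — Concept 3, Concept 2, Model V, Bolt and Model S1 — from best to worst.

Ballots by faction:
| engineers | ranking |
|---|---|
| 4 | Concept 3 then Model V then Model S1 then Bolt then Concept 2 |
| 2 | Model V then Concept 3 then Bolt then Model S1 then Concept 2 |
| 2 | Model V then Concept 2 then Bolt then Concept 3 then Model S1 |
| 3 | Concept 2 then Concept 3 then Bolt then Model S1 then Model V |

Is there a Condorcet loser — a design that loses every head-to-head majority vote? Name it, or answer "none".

Concept 2

Pairwise majorities:
Concept 3 vs Concept 2: 6 to 5, Concept 3.
Concept 3 vs Model V: Concept 3 wins 7–4.
Concept 3 vs Bolt: Concept 3 is ranked higher on 4+2+3 = 9 ballots, Bolt on 2. Concept 3 wins 9–2.
Concept 3 vs Model S1: 11 to 0, Concept 3.
Concept 2 vs Model V: Model V, 8–3.
Concept 2 vs Bolt: 2+3 = 5 for Concept 2, 6 for Bolt — Bolt by 6–5.
Concept 2–Model S1: Model S1 6–5.
Model V vs Bolt: Model V wins 8–3.
Model V vs Model S1: 8 to 3, Model V.
Bolt vs Model S1: 2+2+3 = 7 for Bolt, 4 for Model S1 — Bolt by 7–4.
Concept 2 loses to every other design — it is the Condorcet loser.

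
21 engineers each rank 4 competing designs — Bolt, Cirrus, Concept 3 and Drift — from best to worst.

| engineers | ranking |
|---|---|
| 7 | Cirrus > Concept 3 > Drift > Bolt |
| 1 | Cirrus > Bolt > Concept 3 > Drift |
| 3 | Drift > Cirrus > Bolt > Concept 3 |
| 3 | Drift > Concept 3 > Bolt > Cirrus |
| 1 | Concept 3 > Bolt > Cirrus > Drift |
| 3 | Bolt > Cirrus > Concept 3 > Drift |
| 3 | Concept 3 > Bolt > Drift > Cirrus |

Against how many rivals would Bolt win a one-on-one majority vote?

0

Bolt against each rival (21 engineers):
Bolt vs Cirrus: 10 to 11, Cirrus.
Bolt vs Concept 3: 1+3+3 = 7 for Bolt, 14 for Concept 3 — Concept 3 by 14–7.
Bolt vs Drift: 1+1+3+3 = 8 for Bolt, 13 for Drift — Drift by 13–8.
Bolt beats no one; loses to Cirrus, Concept 3, Drift — 0 pairwise wins.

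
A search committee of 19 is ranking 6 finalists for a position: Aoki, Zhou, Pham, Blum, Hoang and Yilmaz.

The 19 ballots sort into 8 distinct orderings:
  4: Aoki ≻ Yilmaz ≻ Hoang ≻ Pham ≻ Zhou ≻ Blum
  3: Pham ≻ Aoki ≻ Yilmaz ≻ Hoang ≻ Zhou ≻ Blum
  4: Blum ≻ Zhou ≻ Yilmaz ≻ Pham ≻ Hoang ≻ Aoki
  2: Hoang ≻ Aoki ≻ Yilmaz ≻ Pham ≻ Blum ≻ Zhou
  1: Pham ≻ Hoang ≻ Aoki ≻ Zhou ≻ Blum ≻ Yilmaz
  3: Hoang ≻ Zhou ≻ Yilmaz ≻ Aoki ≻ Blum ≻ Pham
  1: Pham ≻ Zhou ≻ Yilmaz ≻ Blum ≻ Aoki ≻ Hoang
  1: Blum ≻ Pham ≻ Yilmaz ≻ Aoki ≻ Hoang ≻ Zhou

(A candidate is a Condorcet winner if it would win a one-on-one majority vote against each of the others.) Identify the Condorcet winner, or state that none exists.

none

Check each pair by majority over 19 ballots:
Aoki vs Zhou: Aoki, 11–8.
Aoki vs Pham: Pham, 10–9.
Aoki vs Blum: Aoki, 13–6.
Aoki vs Hoang: Hoang, 10–9.
Aoki–Yilmaz: Aoki 10–9.
Zhou vs Pham: Pham wins 12–7.
Zhou vs Blum: Zhou, 12–7.
Zhou vs Hoang: Hoang, 14–5.
Zhou–Yilmaz: Yilmaz 10–9.
Pham–Blum: Pham 11–8.
Pham vs Hoang: Pham, 10–9.
Pham vs Yilmaz: Yilmaz, 13–6.
Blum–Hoang: Hoang 13–6.
Blum vs Yilmaz: Yilmaz wins 13–6.
Hoang–Yilmaz: Yilmaz 13–6.
Every candidate loses at least once (Aoki loses to Pham; Zhou loses to Aoki; Pham loses to Yilmaz; Blum loses to Aoki; Hoang loses to Pham; Yilmaz loses to Aoki). The majority relation contains the cycle Aoki → Yilmaz → Pham → Aoki, so there is no Condorcet winner.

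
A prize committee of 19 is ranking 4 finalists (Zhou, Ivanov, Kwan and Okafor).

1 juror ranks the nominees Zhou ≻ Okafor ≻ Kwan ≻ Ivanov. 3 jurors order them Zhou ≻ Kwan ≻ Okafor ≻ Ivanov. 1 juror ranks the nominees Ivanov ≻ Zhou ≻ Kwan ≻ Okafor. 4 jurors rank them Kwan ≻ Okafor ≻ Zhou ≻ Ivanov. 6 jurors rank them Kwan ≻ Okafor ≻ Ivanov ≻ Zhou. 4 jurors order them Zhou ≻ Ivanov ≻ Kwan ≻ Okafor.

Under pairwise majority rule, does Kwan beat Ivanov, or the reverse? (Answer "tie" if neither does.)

Kwan

Ballots ranking Kwan above Ivanov: 1 + 3 + 4 + 6 = 14.
Ballots ranking Ivanov above Kwan: 19 − 14 = 5.
Kwan wins the head-to-head 14–5.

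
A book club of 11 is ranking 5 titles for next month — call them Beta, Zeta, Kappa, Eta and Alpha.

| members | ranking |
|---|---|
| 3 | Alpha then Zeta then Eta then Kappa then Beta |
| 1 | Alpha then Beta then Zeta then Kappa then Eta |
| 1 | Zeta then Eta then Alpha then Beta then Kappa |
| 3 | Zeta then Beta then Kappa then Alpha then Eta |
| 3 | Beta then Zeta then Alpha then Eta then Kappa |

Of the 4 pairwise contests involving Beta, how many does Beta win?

Beta against each rival (11 members):
Beta vs Zeta: Zeta, 7–4.
Beta vs Kappa: Beta preferred on 1+1+3+3 = 8 ballots; Beta wins 8–3.
Beta vs Eta: Beta, 7–4.
Beta vs Alpha: Beta is ranked higher on 3+3 = 6 ballots, Alpha on 5. Beta wins 6–5.
Beta beats Kappa, Eta, Alpha; loses to Zeta — 3 pairwise wins.

3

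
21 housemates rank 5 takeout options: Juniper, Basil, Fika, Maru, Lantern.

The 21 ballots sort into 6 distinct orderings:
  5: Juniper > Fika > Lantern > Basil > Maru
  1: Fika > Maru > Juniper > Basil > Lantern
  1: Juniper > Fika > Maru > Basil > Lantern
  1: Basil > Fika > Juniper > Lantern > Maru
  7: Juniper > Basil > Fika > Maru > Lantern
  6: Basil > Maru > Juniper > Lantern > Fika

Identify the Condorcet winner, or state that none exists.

Juniper

Head-to-head results (21 friends):
Juniper vs Basil: 14 to 7, Juniper.
Juniper vs Fika: Juniper wins 19–2.
Juniper vs Maru: Juniper is ranked higher on 5+1+1+7 = 14 ballots, Maru on 7. Juniper wins 14–7.
Juniper vs Lantern: Juniper, 21–0.
Basil vs Fika: 1+7+6 = 14 for Basil, 7 for Fika — Basil by 14–7.
Basil vs Maru: Basil, 19–2.
Basil vs Lantern: Basil, 16–5.
Fika vs Maru: 15 to 6, Fika.
Fika–Lantern: Fika 15–6.
Maru vs Lantern: Maru wins 15–6.
Juniper defeats every rival head-to-head and is the Condorcet winner.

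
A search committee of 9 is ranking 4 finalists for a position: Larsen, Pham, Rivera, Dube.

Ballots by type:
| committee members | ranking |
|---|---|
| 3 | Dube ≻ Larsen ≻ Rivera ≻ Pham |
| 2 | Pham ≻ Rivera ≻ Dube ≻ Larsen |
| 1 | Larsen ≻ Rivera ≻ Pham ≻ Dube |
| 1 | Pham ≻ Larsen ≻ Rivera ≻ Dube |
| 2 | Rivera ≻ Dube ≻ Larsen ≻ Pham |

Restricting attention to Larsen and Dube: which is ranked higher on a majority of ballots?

Dube

Ballots ranking Larsen above Dube: 1 + 1 = 2.
Ballots ranking Dube above Larsen: 9 − 2 = 7.
Dube wins the head-to-head 7–2.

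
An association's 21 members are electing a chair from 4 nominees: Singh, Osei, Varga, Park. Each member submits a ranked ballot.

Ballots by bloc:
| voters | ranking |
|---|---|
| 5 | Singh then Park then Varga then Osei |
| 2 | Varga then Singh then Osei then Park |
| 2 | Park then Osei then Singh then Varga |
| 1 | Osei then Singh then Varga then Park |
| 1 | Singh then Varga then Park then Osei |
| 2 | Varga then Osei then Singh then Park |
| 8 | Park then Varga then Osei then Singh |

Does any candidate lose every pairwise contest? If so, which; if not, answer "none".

none

Pairwise majorities:
Singh–Osei: Osei 13–8.
Singh vs Varga: Varga, 12–9.
Singh vs Park: Singh preferred on 5+2+1+1+2 = 11 ballots; Singh wins 11–10.
Osei vs Varga: 2+1 = 3 for Osei, 18 for Varga — Varga by 18–3.
Osei vs Park: Park wins 16–5.
Varga vs Park: 2+1+1+2 = 6 for Varga, 15 for Park — Park by 15–6.
Every candidate wins at least one matchup (Singh beats Park; Osei beats Singh; Varga beats Singh; Park beats Osei), so there is no Condorcet loser.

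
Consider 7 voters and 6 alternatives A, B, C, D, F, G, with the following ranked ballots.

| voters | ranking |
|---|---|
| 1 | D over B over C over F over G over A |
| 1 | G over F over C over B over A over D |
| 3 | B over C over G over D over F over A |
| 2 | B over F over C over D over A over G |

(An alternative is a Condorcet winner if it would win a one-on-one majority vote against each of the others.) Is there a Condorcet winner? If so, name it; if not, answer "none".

B

Check each pair by majority over 7 ballots:
A vs B: 0 for A, 7 for B — B by 7–0.
A vs C: 0 to 7, C.
A vs D: A preferred on 1 ballot; D wins 6–1.
A vs F: A is ranked higher on 0 ballots, F on 7. F wins 7–0.
A vs G: A is ranked higher on 2 ballots, G on 5. G wins 5–2.
B vs C: B is ranked higher on 1+3+2 = 6 ballots, C on 1. B wins 6–1.
B vs D: B preferred on 1+3+2 = 6 ballots; B wins 6–1.
B vs F: 6 to 1, B.
B vs G: B preferred on 1+3+2 = 6 ballots; B wins 6–1.
C vs D: C preferred on 1+3+2 = 6 ballots; C wins 6–1.
C vs F: C is ranked higher on 1+3 = 4 ballots, F on 3. C wins 4–3.
C vs G: C preferred on 1+3+2 = 6 ballots; C wins 6–1.
D vs F: 1+3 = 4 for D, 3 for F — D by 4–3.
D vs G: D preferred on 1+2 = 3 ballots; G wins 4–3.
F vs G: 3 to 4, G.
B defeats every rival head-to-head and is the Condorcet winner.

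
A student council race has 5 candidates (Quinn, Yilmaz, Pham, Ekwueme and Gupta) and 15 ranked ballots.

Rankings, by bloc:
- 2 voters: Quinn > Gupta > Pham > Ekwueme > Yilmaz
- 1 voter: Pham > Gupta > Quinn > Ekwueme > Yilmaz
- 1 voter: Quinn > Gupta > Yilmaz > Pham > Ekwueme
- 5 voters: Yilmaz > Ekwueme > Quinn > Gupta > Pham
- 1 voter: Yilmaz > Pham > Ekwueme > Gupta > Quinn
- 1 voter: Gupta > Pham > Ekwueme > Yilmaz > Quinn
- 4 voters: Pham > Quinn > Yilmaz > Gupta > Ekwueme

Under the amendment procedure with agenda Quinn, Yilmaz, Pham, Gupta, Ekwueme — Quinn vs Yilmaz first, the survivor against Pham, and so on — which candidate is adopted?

Quinn

Round 1: Quinn vs Yilmaz — 8–7, Quinn advances.
Round 2: Quinn vs Pham — 8–7, Quinn advances.
Round 3: Quinn vs Gupta — 12–3, Quinn advances.
Round 4: Quinn vs Ekwueme — 8–7, Quinn advances.
Quinn survives the agenda.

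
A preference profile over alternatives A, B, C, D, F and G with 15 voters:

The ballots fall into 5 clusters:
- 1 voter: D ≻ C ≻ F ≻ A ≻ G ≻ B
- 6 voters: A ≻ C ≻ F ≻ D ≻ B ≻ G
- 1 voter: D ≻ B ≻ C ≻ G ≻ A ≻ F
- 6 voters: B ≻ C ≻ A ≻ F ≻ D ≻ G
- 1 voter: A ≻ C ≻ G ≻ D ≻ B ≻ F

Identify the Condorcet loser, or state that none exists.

Head-to-head results (15 voters):
A–B: A 8–7.
A vs C: 6+1 = 7 for A, 8 for C — C by 8–7.
A vs D: 13 to 2, A.
A vs F: 6+1+6+1 = 14 for A, 1 for F — A by 14–1.
A vs G: A, 14–1.
B vs C: 1+6 = 7 for B, 8 for C — C by 8–7.
B vs D: D wins 9–6.
B vs F: B, 8–7.
B vs G: B wins 13–2.
C vs D: C, 13–2.
C vs F: C, 15–0.
C vs G: C, 15–0.
D vs F: D is ranked higher on 1+1+1 = 3 ballots, F on 12. F wins 12–3.
D vs G: 1+6+1+6 = 14 for D, 1 for G — D by 14–1.
F vs G: F is ranked higher on 1+6+6 = 13 ballots, G on 2. F wins 13–2.
G is beaten in every head-to-head and is the Condorcet loser.

G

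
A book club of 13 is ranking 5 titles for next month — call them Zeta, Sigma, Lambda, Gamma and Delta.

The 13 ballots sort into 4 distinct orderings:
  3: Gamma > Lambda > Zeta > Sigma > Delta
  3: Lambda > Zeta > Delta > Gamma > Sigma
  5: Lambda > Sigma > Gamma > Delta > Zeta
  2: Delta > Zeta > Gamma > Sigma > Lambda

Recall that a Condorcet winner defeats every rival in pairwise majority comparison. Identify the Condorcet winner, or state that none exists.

Lambda

Head-to-head results (13 members):
Zeta vs Sigma: Zeta preferred on 3+3+2 = 8 ballots; Zeta wins 8–5.
Zeta vs Lambda: 2 for Zeta, 11 for Lambda — Lambda by 11–2.
Zeta vs Gamma: 3+2 = 5 for Zeta, 8 for Gamma — Gamma by 8–5.
Zeta vs Delta: Zeta is ranked higher on 3+3 = 6 ballots, Delta on 7. Delta wins 7–6.
Sigma vs Lambda: 2 to 11, Lambda.
Sigma vs Gamma: 5 to 8, Gamma.
Sigma vs Delta: 3+5 = 8 for Sigma, 5 for Delta — Sigma by 8–5.
Lambda vs Gamma: 3+5 = 8 for Lambda, 5 for Gamma — Lambda by 8–5.
Lambda vs Delta: Lambda is ranked higher on 3+3+5 = 11 ballots, Delta on 2. Lambda wins 11–2.
Gamma vs Delta: Gamma preferred on 3+5 = 8 ballots; Gamma wins 8–5.
Lambda defeats every rival head-to-head and is the Condorcet winner.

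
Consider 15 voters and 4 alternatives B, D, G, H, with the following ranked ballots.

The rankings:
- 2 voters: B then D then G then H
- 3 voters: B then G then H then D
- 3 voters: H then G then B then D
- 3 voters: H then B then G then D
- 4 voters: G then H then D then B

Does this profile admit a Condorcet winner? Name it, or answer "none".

none

Check each pair by majority over 15 ballots:
B–D: B 11–4.
B vs G: 8 to 7, B.
B vs H: 5 to 10, H.
D vs G: D preferred on 2 ballots; G wins 13–2.
D vs H: H wins 13–2.
G vs H: 9 to 6, G.
No alternative is unbeaten: B loses to H; D loses to B; G loses to B; H loses to G. In particular B → G → H → B is a majority cycle — no Condorcet winner exists.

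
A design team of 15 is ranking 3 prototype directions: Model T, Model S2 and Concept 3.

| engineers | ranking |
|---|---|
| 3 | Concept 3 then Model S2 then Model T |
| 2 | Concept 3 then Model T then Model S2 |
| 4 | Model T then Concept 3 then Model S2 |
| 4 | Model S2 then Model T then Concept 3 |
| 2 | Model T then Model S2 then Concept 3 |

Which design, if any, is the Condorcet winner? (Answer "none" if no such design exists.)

Head-to-head results (15 engineers):
Model T vs Model S2: Model T is ranked higher on 2+4+2 = 8 ballots, Model S2 on 7. Model T wins 8–7.
Model T vs Concept 3: Model T is ranked higher on 4+4+2 = 10 ballots, Concept 3 on 5. Model T wins 10–5.
Model S2 vs Concept 3: 6 to 9, Concept 3.
Model T defeats every rival head-to-head and is the Condorcet winner.

Model T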